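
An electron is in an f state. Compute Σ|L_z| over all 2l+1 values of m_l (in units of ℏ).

For an f orbital, l = 3.
The allowed m_l values are -3, -2, -1, 0, 1, 2, 3.
Σ|m_l| = l(l+1) = 12.

Σ|L_z| = 12 ℏ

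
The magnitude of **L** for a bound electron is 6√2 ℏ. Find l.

Since |L|² = l(l+1)ℏ², l(l+1) = 72.
The positive root is l = 8.

l = 8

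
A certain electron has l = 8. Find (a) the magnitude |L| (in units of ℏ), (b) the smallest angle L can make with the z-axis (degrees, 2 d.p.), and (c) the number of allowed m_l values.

|L| = 6√2 ℏ ≈ 8.485ℏ; θ_min ≈ 19.47°; 17 values

|L| = ℏ√(8·9) = 6√2 ℏ ≈ 8.485ℏ.
cos θ_min = 8/√72, so θ_min ≈ 19.47°.
There are 2l+1 = 17 values of m_l.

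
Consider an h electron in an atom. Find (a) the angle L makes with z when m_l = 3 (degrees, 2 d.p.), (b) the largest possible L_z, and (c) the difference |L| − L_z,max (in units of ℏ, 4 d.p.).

θ(m_l=3) ≈ 56.79°; L_z,max = 5ℏ; |L|−L_z,max ≈ 0.4772ℏ

An h state has l = 5.
For m_l = 3: cos θ = 3/√30, θ ≈ 56.79°.
L_z,max = lℏ = 5ℏ.
|L| − L_z,max = (√30 − 5)ℏ ≈ 0.4772ℏ.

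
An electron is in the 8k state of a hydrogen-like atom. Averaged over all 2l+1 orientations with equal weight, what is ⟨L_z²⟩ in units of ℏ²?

⟨L_z²⟩ = 18.67 ℏ²

For 8k, l = 7.
m_l ∈ {-7, -6, -5, -4, -3, -2, -1, 0, 1, 2, 3, 4, 5, 6, 7}.
⟨L_z²⟩ = ℏ²·(Σ m_l²)/(2l+1) = ℏ²·280/15 = 18.67ℏ².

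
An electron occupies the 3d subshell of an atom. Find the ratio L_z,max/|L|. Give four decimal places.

L_z,max/|L| = 0.8165

For 3d, l = 2.
|L| = √6 ℏ ≈ 2.4495ℏ, while L_z,max = lℏ = 2ℏ.
L_z,max/|L| = 2/√6 = 0.8165.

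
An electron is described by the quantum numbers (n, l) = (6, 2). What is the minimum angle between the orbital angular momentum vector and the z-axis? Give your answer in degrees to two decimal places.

θ_min ≈ 35.26°

|L| = √(l(l+1)) ℏ = √6 ℏ.
The smallest angle corresponds to the largest L_z, i.e. m_l = l = 2, giving L_z = 2ℏ.
cos θ_min = 2/√6, so θ_min ≈ 35.26°.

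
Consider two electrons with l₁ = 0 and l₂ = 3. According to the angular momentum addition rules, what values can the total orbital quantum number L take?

L = 3

L runs from |0 − 3| = 3 to 0 + 3 = 3.
So L can be 3.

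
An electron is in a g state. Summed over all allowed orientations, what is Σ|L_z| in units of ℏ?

Σ|L_z| = 20 ℏ

The letter g corresponds to l = 4.
m_l runs from −4 to 4, i.e. {-4, -3, -2, -1, 0, 1, 2, 3, 4}.
Σ|m_l| = 2·4(4+1)/2 = 20.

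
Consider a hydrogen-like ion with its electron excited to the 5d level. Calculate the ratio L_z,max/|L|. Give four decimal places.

L_z,max/|L| = 0.8165

The 5d level has l = 2.
|L| = √6 ℏ ≈ 2.4495ℏ, while L_z,max = lℏ = 2ℏ.
L_z,max/|L| = 2/√6 = 0.8165.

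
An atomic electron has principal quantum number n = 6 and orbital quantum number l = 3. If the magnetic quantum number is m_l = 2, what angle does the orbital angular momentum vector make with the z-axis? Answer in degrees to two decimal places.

|L| = √(l(l+1)) ℏ = 2√3 ℏ.
L_z = m_l ℏ = 2ℏ.
cos θ = L_z/|L| = 2/√12, so θ ≈ 54.74°.

θ ≈ 54.74°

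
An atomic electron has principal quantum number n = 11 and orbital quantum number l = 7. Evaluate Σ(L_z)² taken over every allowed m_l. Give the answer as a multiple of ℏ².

Σ(L_z)² = 280 ℏ²

m_l ∈ {-7, -6, -5, -4, -3, -2, -1, 0, 1, 2, 3, 4, 5, 6, 7}.
Σ m_l² = 2·(1 + 4 + 9 + 16 + 25 + 36 + 49) = 280.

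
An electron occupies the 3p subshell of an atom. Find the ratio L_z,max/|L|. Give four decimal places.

3p means n = 3, l = 1.
|L| = √2 ℏ ≈ 1.4142ℏ, while L_z,max = lℏ = 1ℏ.
L_z,max/|L| = 1/√2 = 0.7071.

L_z,max/|L| = 0.7071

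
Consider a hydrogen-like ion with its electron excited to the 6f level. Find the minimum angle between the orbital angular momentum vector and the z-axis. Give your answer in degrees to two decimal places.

The 6f level has l = 3.
|L|² = l(l+1)ℏ² = 12ℏ², so |L| = 2√3 ℏ.
The smallest angle corresponds to the largest L_z, i.e. m_l = l = 3, giving L_z = 3ℏ.
cos θ_min = 3/√12, so θ_min ≈ 30.00°.

θ_min ≈ 30.00°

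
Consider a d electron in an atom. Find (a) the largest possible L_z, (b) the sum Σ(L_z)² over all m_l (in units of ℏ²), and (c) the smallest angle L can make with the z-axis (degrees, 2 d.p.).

L_z,max = 2ℏ; Σ(L_z)² = 10 ℏ²; θ_min ≈ 35.26°

A d state has l = 2.
L_z,max = lℏ = 2ℏ.
Σ m_l² = 10, so Σ(L_z)² = 10 ℏ².
cos θ_min = 2/√6, so θ_min ≈ 35.26°.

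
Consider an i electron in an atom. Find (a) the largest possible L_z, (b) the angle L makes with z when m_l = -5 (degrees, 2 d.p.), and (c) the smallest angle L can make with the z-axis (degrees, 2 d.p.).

For an i orbital, l = 6.
L_z,max = lℏ = 6ℏ.
For m_l = -5: cos θ = -5/√42, θ ≈ 140.49°.
cos θ_min = 6/√42, so θ_min ≈ 22.21°.

L_z,max = 6ℏ; θ(m_l=-5) ≈ 140.49°; θ_min ≈ 22.21°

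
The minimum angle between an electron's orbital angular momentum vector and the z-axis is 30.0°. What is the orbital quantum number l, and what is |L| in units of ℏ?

At minimum angle, m_l = l, so cos θ = l/√(l(l+1)); cos²θ = l/(l+1) = 0.7500.
l = cos²θ/sin²θ ≈ 3.
Then |L| = ℏ√(3·4) = 2√3 ℏ.

l = 3, |L| = 2√3 ℏ ≈ 3.464ℏ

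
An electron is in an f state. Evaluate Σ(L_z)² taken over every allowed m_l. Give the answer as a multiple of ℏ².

Σ(L_z)² = 28 ℏ²

An f state has l = 3.
The allowed m_l values are -3, -2, -1, 0, 1, 2, 3.
Σ m_l² = 2·(1 + 4 + 9) = 28.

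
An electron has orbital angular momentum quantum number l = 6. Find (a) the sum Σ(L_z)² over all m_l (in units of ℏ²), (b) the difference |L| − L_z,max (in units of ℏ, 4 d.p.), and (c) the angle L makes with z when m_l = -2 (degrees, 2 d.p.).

Σ(L_z)² = 182 ℏ²; |L|−L_z,max ≈ 0.4807ℏ; θ(m_l=-2) ≈ 107.98°

Σ m_l² = 182, so Σ(L_z)² = 182 ℏ².
|L| − L_z,max = (√42 − 6)ℏ ≈ 0.4807ℏ.
For m_l = -2: cos θ = -2/√42, θ ≈ 107.98°.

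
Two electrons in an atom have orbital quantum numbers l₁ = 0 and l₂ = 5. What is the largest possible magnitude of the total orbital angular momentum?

|L_tot|_max = √30 ℏ ≈ 5.477ℏ

The total orbital quantum number L ranges from |l₁ − l₂| to l₁ + l₂ in integer steps.
L ∈ {5}.
The largest magnitude corresponds to L = 5: |L_tot| = ℏ√(5·6) = √30 ℏ.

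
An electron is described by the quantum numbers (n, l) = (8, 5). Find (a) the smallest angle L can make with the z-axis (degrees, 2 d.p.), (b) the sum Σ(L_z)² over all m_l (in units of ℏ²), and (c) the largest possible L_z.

cos θ_min = 5/√30, so θ_min ≈ 24.09°.
Σ m_l² = 110, so Σ(L_z)² = 110 ℏ².
L_z,max = lℏ = 5ℏ.

θ_min ≈ 24.09°; Σ(L_z)² = 110 ℏ²; L_z,max = 5ℏ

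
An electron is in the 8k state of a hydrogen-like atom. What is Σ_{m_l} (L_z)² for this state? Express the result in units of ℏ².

Σ(L_z)² = 280 ℏ²

The 8k subshell has l = 7.
m_l ∈ {-7, -6, -5, -4, -3, -2, -1, 0, 1, 2, 3, 4, 5, 6, 7}.
Summing m² from −7 to 7: Σ m_l² = 280.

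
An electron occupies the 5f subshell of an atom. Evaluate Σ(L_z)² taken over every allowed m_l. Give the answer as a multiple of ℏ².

For 5f, l = 3.
m_l ∈ {-3, -2, -1, 0, 1, 2, 3}.
Σ m_l² = l(l+1)(2l+1)/3 = 3·4·7/3 = 28.

Σ(L_z)² = 28 ℏ²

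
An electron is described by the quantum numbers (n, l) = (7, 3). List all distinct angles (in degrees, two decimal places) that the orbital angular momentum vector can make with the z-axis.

|L| = ℏ√(l(l+1)) = 2√3 ℏ.
cos θ = m_l/√12 for each m_l ∈ {-3, -2, -1, 0, 1, 2, 3}.

θ ∈ {30.00°, 54.74°, 73.22°, 90.00°, 106.78°, 125.26°, 150.00°}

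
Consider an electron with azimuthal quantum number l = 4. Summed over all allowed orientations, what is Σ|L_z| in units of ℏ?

Σ|L_z| = 20 ℏ

The allowed m_l values are -4, -3, -2, -1, 0, 1, 2, 3, 4.
Σ|m_l| = 2(1+2+…+4) = 20.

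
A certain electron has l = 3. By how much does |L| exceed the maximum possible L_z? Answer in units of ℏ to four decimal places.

|L| = 2√3 ℏ ≈ 3.4641ℏ, while L_z,max = lℏ = 3ℏ.
The difference is (2√3 − 3)ℏ ≈ 0.4641ℏ.

|L| − L_z,max ≈ 0.4641ℏ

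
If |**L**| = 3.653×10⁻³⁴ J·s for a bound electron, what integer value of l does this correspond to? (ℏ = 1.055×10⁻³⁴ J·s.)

l = 3

|L|/ℏ = (3.653×10⁻³⁴)/(1.055×10⁻³⁴) ≈ 3.463.
(|L|/ℏ)² = l(l+1) ≈ 11.99 ⇒ l = 3.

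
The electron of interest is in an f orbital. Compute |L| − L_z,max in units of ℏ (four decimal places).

|L| − L_z,max ≈ 0.4641ℏ

F corresponds to l = 3.
|L| = 2√3 ℏ ≈ 3.4641ℏ, while L_z,max = lℏ = 3ℏ.
The difference is (2√3 − 3)ℏ ≈ 0.4641ℏ.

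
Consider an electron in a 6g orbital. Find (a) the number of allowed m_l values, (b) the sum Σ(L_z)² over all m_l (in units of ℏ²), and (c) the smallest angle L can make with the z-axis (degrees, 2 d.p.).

6g means n = 6, l = 4.
There are 2l+1 = 9 values of m_l.
Σ m_l² = 60, so Σ(L_z)² = 60 ℏ².
cos θ_min = 4/√20, so θ_min ≈ 26.57°.

9 values; Σ(L_z)² = 60 ℏ²; θ_min ≈ 26.57°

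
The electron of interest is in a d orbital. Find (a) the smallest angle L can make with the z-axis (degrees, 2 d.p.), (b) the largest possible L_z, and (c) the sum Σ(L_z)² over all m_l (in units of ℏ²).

θ_min ≈ 35.26°; L_z,max = 2ℏ; Σ(L_z)² = 10 ℏ²

For a d orbital, l = 2.
cos θ_min = 2/√6, so θ_min ≈ 35.26°.
L_z,max = lℏ = 2ℏ.
Σ m_l² = 10, so Σ(L_z)² = 10 ℏ².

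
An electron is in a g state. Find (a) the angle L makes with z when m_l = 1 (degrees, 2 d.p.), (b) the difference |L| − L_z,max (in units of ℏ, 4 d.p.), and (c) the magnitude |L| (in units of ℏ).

θ(m_l=1) ≈ 77.08°; |L|−L_z,max ≈ 0.4721ℏ; |L| = 2√5 ℏ ≈ 4.472ℏ

For a g orbital, l = 4.
For m_l = 1: cos θ = 1/√20, θ ≈ 77.08°.
|L| − L_z,max = (2√5 − 4)ℏ ≈ 0.4721ℏ.
|L| = ℏ√(4·5) = 2√5 ℏ ≈ 4.472ℏ.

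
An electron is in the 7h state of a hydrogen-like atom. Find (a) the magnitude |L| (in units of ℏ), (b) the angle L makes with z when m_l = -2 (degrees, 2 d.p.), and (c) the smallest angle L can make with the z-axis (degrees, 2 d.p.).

The 7h subshell has l = 5.
|L| = ℏ√(5·6) = √30 ℏ ≈ 5.477ℏ.
For m_l = -2: cos θ = -2/√30, θ ≈ 111.42°.
cos θ_min = 5/√30, so θ_min ≈ 24.09°.

|L| = √30 ℏ ≈ 5.477ℏ; θ(m_l=-2) ≈ 111.42°; θ_min ≈ 24.09°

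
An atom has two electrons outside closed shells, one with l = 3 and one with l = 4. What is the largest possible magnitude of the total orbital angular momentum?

L runs from |3 − 4| = 1 to 3 + 4 = 7.
So L can be 1, 2, 3, 4, 5, 6, 7.
The largest magnitude corresponds to L = 7: |L_tot| = ℏ√(7·8) = 2√14 ℏ.

|L_tot|_max = 2√14 ℏ ≈ 7.483ℏ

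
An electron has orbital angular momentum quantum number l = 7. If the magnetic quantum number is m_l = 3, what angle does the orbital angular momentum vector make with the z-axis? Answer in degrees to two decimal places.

θ ≈ 66.37°

|L| = ℏ√(l(l+1)) = 2√14 ℏ.
L_z = m_l ℏ = 3ℏ.
cos θ = L_z/|L| = 3/√56, so θ ≈ 66.37°.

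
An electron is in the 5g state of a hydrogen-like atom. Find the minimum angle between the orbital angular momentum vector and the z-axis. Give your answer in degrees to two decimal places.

For 5g, l = 4.
|L| = √(l(l+1)) ℏ = 2√5 ℏ.
The smallest angle corresponds to the largest L_z, i.e. m_l = l = 4, giving L_z = 4ℏ.
cos θ_min = 4/√20, so θ_min ≈ 26.57°.

θ_min ≈ 26.57°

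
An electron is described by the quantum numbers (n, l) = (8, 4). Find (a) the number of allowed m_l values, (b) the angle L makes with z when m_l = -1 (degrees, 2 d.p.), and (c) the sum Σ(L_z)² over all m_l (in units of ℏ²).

9 values; θ(m_l=-1) ≈ 102.92°; Σ(L_z)² = 60 ℏ²

There are 2l+1 = 9 values of m_l.
For m_l = -1: cos θ = -1/√20, θ ≈ 102.92°.
Σ m_l² = 60, so Σ(L_z)² = 60 ℏ².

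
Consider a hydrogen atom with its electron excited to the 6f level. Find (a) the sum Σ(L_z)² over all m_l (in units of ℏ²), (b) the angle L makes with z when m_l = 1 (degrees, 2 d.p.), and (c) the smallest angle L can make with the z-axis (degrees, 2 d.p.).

The 6f level has l = 3.
Σ m_l² = 28, so Σ(L_z)² = 28 ℏ².
For m_l = 1: cos θ = 1/√12, θ ≈ 73.22°.
cos θ_min = 3/√12, so θ_min ≈ 30.00°.

Σ(L_z)² = 28 ℏ²; θ(m_l=1) ≈ 73.22°; θ_min ≈ 30.00°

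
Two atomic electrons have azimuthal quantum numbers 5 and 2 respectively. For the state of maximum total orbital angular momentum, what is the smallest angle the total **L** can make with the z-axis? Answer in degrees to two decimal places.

θ_min ≈ 20.70°

L runs from |5 − 2| = 3 to 5 + 2 = 7.
L ∈ {3, 4, 5, 6, 7}.
The maximum is L = 7, with |L_tot| = ℏ√(7·8) = 2√14 ℏ.
The minimum angle with z is arccos(7/√56) ≈ 20.70°.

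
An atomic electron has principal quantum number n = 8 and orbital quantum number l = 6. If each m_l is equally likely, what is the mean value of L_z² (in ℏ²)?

⟨L_z²⟩ = 14 ℏ²

The allowed m_l values are -6, -5, -4, -3, -2, -1, 0, 1, 2, 3, 4, 5, 6.
Average of L_z² over 13 states: 182/13 ℏ² = 14 ℏ².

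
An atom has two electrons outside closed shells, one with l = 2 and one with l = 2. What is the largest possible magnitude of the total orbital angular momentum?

|L_tot|_max = 2√5 ℏ ≈ 4.472ℏ

L runs from |2 − 2| = 0 to 2 + 2 = 4.
So L can be 0, 1, 2, 3, 4.
The largest magnitude corresponds to L = 4: |L_tot| = ℏ√(4·5) = 2√5 ℏ.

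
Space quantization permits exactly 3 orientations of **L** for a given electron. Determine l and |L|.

l = 1, |L| = √2 ℏ ≈ 1.414ℏ

3 = 2l + 1, so l = (3−1)/2 = 1.
Then |L| = √(l(l+1)) ℏ = √2 ℏ.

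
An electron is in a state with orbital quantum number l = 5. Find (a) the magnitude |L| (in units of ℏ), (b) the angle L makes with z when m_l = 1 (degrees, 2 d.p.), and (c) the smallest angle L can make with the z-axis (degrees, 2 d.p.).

|L| = ℏ√(5·6) = √30 ℏ ≈ 5.477ℏ.
For m_l = 1: cos θ = 1/√30, θ ≈ 79.48°.
cos θ_min = 5/√30, so θ_min ≈ 24.09°.

|L| = √30 ℏ ≈ 5.477ℏ; θ(m_l=1) ≈ 79.48°; θ_min ≈ 24.09°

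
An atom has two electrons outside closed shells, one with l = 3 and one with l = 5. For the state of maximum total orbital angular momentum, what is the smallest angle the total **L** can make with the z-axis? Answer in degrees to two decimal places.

L runs from |3 − 5| = 2 to 3 + 5 = 8.
L ∈ {2, 3, 4, 5, 6, 7, 8}.
The maximum is L = 8, with |L_tot| = ℏ√(8·9) = 6√2 ℏ.
The minimum angle with z is arccos(8/√72) ≈ 19.47°.

θ_min ≈ 19.47°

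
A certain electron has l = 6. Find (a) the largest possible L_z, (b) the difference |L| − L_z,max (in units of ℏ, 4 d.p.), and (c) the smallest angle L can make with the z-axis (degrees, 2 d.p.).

L_z,max = lℏ = 6ℏ.
|L| − L_z,max = (√42 − 6)ℏ ≈ 0.4807ℏ.
cos θ_min = 6/√42, so θ_min ≈ 22.21°.

L_z,max = 6ℏ; |L|−L_z,max ≈ 0.4807ℏ; θ_min ≈ 22.21°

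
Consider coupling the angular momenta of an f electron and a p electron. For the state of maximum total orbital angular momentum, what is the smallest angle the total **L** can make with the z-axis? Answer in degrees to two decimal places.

The total orbital quantum number L ranges from |l₁ − l₂| to l₁ + l₂ in integer steps.
L ∈ {2, 3, 4}.
The maximum is L = 4, with |L_tot| = ℏ√(4·5) = 2√5 ℏ.
The minimum angle with z is arccos(4/√20) ≈ 26.57°.

θ_min ≈ 26.57°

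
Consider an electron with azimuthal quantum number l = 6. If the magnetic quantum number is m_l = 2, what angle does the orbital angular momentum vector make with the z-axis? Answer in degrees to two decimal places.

|L| = √(l(l+1)) ℏ = √42 ℏ.
L_z = m_l ℏ = 2ℏ.
cos θ = L_z/|L| = 2/√42, so θ ≈ 72.02°.

θ ≈ 72.02°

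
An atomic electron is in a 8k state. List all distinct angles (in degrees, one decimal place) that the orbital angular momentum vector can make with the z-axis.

θ ∈ {20.7°, 36.7°, 48.1°, 57.7°, 66.4°, 74.5°, 82.3°, 90.0°, 97.7°, 105.5°, 113.6°, 122.3°, 131.9°, 143.3°, 159.3°}

For 8k, l = 7.
|L| = ℏ√(l(l+1)) = 2√14 ℏ.
cos θ = m_l/√56 for each m_l ∈ {-7, -6, -5, -4, -3, -2, -1, 0, 1, 2, 3, 4, 5, 6, 7}.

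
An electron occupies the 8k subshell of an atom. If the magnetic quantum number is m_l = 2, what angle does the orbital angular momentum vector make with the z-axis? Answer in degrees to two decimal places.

8k means n = 8, l = 7.
|L| = ℏ√(l(l+1)) = 2√14 ℏ.
L_z = m_l ℏ = 2ℏ.
cos θ = L_z/|L| = 2/√56, so θ ≈ 74.50°.

θ ≈ 74.50°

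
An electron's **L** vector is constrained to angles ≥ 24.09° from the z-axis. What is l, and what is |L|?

l = 5, |L| = √30 ℏ ≈ 5.477ℏ

At minimum angle, m_l = l, so cos θ = l/√(l(l+1)); cos²θ = l/(l+1) = 0.8334.
l = cos²θ/sin²θ ≈ 5.
Then |L| = ℏ√(5·6) = √30 ℏ.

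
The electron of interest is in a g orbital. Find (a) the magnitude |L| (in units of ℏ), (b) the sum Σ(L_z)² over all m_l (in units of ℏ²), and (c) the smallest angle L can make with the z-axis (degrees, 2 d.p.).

G corresponds to l = 4.
|L| = ℏ√(4·5) = 2√5 ℏ ≈ 4.472ℏ.
Σ m_l² = 60, so Σ(L_z)² = 60 ℏ².
cos θ_min = 4/√20, so θ_min ≈ 26.57°.

|L| = 2√5 ℏ ≈ 4.472ℏ; Σ(L_z)² = 60 ℏ²; θ_min ≈ 26.57°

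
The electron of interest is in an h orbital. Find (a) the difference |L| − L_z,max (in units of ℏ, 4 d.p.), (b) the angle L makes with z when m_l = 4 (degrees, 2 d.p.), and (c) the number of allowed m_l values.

|L|−L_z,max ≈ 0.4772ℏ; θ(m_l=4) ≈ 43.09°; 11 values

The letter h corresponds to l = 5.
|L| − L_z,max = (√30 − 5)ℏ ≈ 0.4772ℏ.
For m_l = 4: cos θ = 4/√30, θ ≈ 43.09°.
There are 2l+1 = 11 values of m_l.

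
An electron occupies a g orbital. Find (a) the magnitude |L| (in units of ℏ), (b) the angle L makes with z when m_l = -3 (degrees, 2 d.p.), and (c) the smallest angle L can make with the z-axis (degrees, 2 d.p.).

A g state has l = 4.
|L| = ℏ√(4·5) = 2√5 ℏ ≈ 4.472ℏ.
For m_l = -3: cos θ = -3/√20, θ ≈ 132.13°.
cos θ_min = 4/√20, so θ_min ≈ 26.57°.

|L| = 2√5 ℏ ≈ 4.472ℏ; θ(m_l=-3) ≈ 132.13°; θ_min ≈ 26.57°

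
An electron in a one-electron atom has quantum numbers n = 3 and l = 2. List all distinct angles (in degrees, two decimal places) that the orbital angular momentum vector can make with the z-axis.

θ ∈ {35.26°, 65.91°, 90.00°, 114.09°, 144.74°}

|L| = √(l(l+1)) ℏ = √6 ℏ.
cos θ = m_l/√6 for each m_l ∈ {-2, -1, 0, 1, 2}.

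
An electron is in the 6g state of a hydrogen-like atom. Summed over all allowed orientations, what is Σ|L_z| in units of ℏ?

For 6g, l = 4.
m_l ∈ {-4, -3, -2, -1, 0, 1, 2, 3, 4}.
Σ|m_l| = l(l+1) = 20.

Σ|L_z| = 20 ℏ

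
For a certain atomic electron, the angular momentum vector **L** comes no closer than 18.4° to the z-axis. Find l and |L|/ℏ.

l = 9, |L| = 3√10 ℏ ≈ 9.487ℏ

At minimum angle, m_l = l, so cos θ = l/√(l(l+1)); cos²θ = l/(l+1) = 0.9004.
Thus l = 0.9004/(1 − 0.9004) ≈ 9.
Then |L| = ℏ√(9·10) = 3√10 ℏ.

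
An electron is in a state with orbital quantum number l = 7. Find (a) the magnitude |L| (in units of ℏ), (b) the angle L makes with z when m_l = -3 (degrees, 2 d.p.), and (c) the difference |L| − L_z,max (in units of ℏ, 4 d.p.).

|L| = 2√14 ℏ ≈ 7.483ℏ; θ(m_l=-3) ≈ 113.63°; |L|−L_z,max ≈ 0.4833ℏ

|L| = ℏ√(7·8) = 2√14 ℏ ≈ 7.483ℏ.
For m_l = -3: cos θ = -3/√56, θ ≈ 113.63°.
|L| − L_z,max = (2√14 − 7)ℏ ≈ 0.4833ℏ.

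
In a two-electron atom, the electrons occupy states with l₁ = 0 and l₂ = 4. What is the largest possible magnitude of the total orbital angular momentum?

The total orbital quantum number L ranges from |l₁ − l₂| to l₁ + l₂ in integer steps.
So L can be 4.
The largest magnitude corresponds to L = 4: |L_tot| = ℏ√(4·5) = 2√5 ℏ.

|L_tot|_max = 2√5 ℏ ≈ 4.472ℏ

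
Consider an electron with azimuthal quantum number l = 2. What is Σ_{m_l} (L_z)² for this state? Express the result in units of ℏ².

The allowed m_l values are -2, -1, 0, 1, 2.
Σ m_l² = l(l+1)(2l+1)/3 = 2·3·5/3 = 10.

Σ(L_z)² = 10 ℏ²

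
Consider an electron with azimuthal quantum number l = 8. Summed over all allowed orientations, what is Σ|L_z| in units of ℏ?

Σ|L_z| = 72 ℏ

m_l runs from −8 to 8, i.e. {-8, -7, -6, -5, -4, -3, -2, -1, 0, 1, 2, 3, 4, 5, 6, 7, 8}.
Σ|m_l| = 2(1+2+…+8) = 72.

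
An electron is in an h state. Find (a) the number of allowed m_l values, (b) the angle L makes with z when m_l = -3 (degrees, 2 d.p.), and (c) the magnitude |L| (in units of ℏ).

11 values; θ(m_l=-3) ≈ 123.21°; |L| = √30 ℏ ≈ 5.477ℏ

For an h orbital, l = 5.
There are 2l+1 = 11 values of m_l.
For m_l = -3: cos θ = -3/√30, θ ≈ 123.21°.
|L| = ℏ√(5·6) = √30 ℏ ≈ 5.477ℏ.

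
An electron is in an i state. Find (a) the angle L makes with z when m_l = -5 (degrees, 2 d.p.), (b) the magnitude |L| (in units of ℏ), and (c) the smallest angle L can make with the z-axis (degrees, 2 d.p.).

I corresponds to l = 6.
For m_l = -5: cos θ = -5/√42, θ ≈ 140.49°.
|L| = ℏ√(6·7) = √42 ℏ ≈ 6.481ℏ.
cos θ_min = 6/√42, so θ_min ≈ 22.21°.

θ(m_l=-5) ≈ 140.49°; |L| = √42 ℏ ≈ 6.481ℏ; θ_min ≈ 22.21°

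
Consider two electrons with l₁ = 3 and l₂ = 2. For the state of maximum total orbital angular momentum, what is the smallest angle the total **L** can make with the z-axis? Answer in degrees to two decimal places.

θ_min ≈ 24.09°

By the triangle rule, |l₁ − l₂| ≤ L ≤ l₁ + l₂.
Allowed values: L = 1, 2, 3, 4, 5.
The maximum is L = 5, with |L_tot| = ℏ√(5·6) = √30 ℏ.
The minimum angle with z is arccos(5/√30) ≈ 24.09°.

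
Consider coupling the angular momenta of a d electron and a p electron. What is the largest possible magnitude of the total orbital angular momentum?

By the triangle rule, |l₁ − l₂| ≤ L ≤ l₁ + l₂.
L ∈ {1, 2, 3}.
The largest magnitude corresponds to L = 3: |L_tot| = ℏ√(3·4) = 2√3 ℏ.

|L_tot|_max = 2√3 ℏ ≈ 3.464ℏ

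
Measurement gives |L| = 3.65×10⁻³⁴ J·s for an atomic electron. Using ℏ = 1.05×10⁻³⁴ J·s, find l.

In units of ℏ, |L| ≈ 3.476.
(|L|/ℏ)² = l(l+1) ≈ 12.08 ⇒ l = 3.

l = 3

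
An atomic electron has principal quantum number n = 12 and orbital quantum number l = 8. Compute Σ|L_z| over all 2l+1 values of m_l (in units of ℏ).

Σ|L_z| = 72 ℏ

m_l ∈ {-8, -7, -6, -5, -4, -3, -2, -1, 0, 1, 2, 3, 4, 5, 6, 7, 8}.
Σ|m_l| = 2(1+2+…+8) = 72.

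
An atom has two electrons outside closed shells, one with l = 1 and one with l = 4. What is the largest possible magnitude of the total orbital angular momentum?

By the triangle rule, |l₁ − l₂| ≤ L ≤ l₁ + l₂.
L ∈ {3, 4, 5}.
The largest magnitude corresponds to L = 5: |L_tot| = ℏ√(5·6) = √30 ℏ.

|L_tot|_max = √30 ℏ ≈ 5.477ℏ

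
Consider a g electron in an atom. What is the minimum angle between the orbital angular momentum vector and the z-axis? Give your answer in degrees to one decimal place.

θ_min ≈ 26.6°

For a g orbital, l = 4.
|L|² = l(l+1)ℏ² = 20ℏ², so |L| = 2√5 ℏ.
The smallest angle corresponds to the largest L_z, i.e. m_l = l = 4, giving L_z = 4ℏ.
cos θ_min = 4/√20, so θ_min ≈ 26.6°.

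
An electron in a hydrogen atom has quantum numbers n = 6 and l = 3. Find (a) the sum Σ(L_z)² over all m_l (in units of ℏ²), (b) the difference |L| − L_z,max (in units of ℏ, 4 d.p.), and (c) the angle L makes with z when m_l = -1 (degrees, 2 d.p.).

Σ m_l² = 28, so Σ(L_z)² = 28 ℏ².
|L| − L_z,max = (2√3 − 3)ℏ ≈ 0.4641ℏ.
For m_l = -1: cos θ = -1/√12, θ ≈ 106.78°.

Σ(L_z)² = 28 ℏ²; |L|−L_z,max ≈ 0.4641ℏ; θ(m_l=-1) ≈ 106.78°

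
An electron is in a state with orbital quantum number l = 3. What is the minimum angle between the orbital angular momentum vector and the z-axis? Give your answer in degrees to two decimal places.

θ_min ≈ 30.00°

|L| = ℏ√(l(l+1)) = 2√3 ℏ.
The smallest angle corresponds to the largest L_z, i.e. m_l = l = 3, giving L_z = 3ℏ.
cos θ_min = 3/√12, so θ_min ≈ 30.00°.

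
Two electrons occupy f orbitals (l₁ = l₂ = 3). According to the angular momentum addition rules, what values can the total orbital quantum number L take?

L = 0, 1, 2, 3, 4, 5, 6

The total orbital quantum number L ranges from |l₁ − l₂| to l₁ + l₂ in integer steps.
Allowed values: L = 0, 1, 2, 3, 4, 5, 6.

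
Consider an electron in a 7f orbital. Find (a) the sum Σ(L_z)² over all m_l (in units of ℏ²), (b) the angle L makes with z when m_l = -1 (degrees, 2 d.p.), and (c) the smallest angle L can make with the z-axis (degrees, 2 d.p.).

The 7f subshell has l = 3.
Σ m_l² = 28, so Σ(L_z)² = 28 ℏ².
For m_l = -1: cos θ = -1/√12, θ ≈ 106.78°.
cos θ_min = 3/√12, so θ_min ≈ 30.00°.

Σ(L_z)² = 28 ℏ²; θ(m_l=-1) ≈ 106.78°; θ_min ≈ 30.00°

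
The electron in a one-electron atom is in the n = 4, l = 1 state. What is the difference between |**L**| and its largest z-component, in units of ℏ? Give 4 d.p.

|L| = √2 ℏ ≈ 1.4142ℏ, while L_z,max = lℏ = 1ℏ.
The difference is (√2 − 1)ℏ ≈ 0.4142ℏ.

|L| − L_z,max ≈ 0.4142ℏ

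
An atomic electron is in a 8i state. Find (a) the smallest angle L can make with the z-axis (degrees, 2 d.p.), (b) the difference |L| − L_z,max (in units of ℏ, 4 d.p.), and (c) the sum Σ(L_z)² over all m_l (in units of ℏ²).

θ_min ≈ 22.21°; |L|−L_z,max ≈ 0.4807ℏ; Σ(L_z)² = 182 ℏ²

8i means n = 8, l = 6.
cos θ_min = 6/√42, so θ_min ≈ 22.21°.
|L| − L_z,max = (√42 − 6)ℏ ≈ 0.4807ℏ.
Σ m_l² = 182, so Σ(L_z)² = 182 ℏ².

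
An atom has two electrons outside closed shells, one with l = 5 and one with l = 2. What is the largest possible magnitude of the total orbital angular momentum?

The total orbital quantum number L ranges from |l₁ − l₂| to l₁ + l₂ in integer steps.
Allowed values: L = 3, 4, 5, 6, 7.
The largest magnitude corresponds to L = 7: |L_tot| = ℏ√(7·8) = 2√14 ℏ.

|L_tot|_max = 2√14 ℏ ≈ 7.483ℏ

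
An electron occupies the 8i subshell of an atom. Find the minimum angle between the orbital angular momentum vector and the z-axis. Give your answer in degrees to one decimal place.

θ_min ≈ 22.2°

For 8i, l = 6.
|L|² = l(l+1)ℏ² = 42ℏ², so |L| = √42 ℏ.
The smallest angle corresponds to the largest L_z, i.e. m_l = l = 6, giving L_z = 6ℏ.
cos θ_min = 6/√42, so θ_min ≈ 22.2°.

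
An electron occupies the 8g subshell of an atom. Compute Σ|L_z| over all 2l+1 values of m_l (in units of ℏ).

For 8g, l = 4.
m_l ∈ {-4, -3, -2, -1, 0, 1, 2, 3, 4}.
Σ|m_l| = 2(1+2+…+4) = 20.

Σ|L_z| = 20 ℏ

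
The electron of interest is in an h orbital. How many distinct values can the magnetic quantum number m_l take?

11

The letter h corresponds to l = 5.
The number of m_l values is 2l + 1 = 2·5 + 1 = 11.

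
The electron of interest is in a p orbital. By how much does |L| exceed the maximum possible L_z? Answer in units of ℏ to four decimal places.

The letter p corresponds to l = 1.
|L| = √2 ℏ ≈ 1.4142ℏ, while L_z,max = lℏ = 1ℏ.
The difference is (√2 − 1)ℏ ≈ 0.4142ℏ.

|L| − L_z,max ≈ 0.4142ℏ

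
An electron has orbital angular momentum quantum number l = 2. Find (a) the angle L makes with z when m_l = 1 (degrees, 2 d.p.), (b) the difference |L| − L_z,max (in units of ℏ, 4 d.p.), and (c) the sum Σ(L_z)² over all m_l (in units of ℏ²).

For m_l = 1: cos θ = 1/√6, θ ≈ 65.91°.
|L| − L_z,max = (√6 − 2)ℏ ≈ 0.4495ℏ.
Σ m_l² = 10, so Σ(L_z)² = 10 ℏ².

θ(m_l=1) ≈ 65.91°; |L|−L_z,max ≈ 0.4495ℏ; Σ(L_z)² = 10 ℏ²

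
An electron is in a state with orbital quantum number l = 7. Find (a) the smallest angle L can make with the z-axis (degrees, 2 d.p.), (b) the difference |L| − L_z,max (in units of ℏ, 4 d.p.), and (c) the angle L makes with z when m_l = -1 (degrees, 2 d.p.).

cos θ_min = 7/√56, so θ_min ≈ 20.70°.
|L| − L_z,max = (2√14 − 7)ℏ ≈ 0.4833ℏ.
For m_l = -1: cos θ = -1/√56, θ ≈ 97.68°.

θ_min ≈ 20.70°; |L|−L_z,max ≈ 0.4833ℏ; θ(m_l=-1) ≈ 97.68°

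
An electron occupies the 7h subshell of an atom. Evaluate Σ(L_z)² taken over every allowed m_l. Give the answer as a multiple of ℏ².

The 7h subshell has l = 5.
m_l runs from −5 to 5, i.e. {-5, -4, -3, -2, -1, 0, 1, 2, 3, 4, 5}.
Σ m_l² = l(l+1)(2l+1)/3 = 5·6·11/3 = 110.

Σ(L_z)² = 110 ℏ²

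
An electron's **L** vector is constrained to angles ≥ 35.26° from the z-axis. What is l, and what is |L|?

l = 2, |L| = √6 ℏ ≈ 2.449ℏ

At minimum angle, m_l = l, so cos θ = l/√(l(l+1)); cos²θ = l/(l+1) = 0.6667.
l = cos²θ/sin²θ ≈ 2.
Then |L| = ℏ√(2·3) = √6 ℏ.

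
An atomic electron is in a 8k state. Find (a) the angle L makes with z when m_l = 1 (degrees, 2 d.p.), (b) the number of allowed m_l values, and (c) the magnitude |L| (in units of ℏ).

θ(m_l=1) ≈ 82.32°; 15 values; |L| = 2√14 ℏ ≈ 7.483ℏ

For 8k, l = 7.
For m_l = 1: cos θ = 1/√56, θ ≈ 82.32°.
There are 2l+1 = 15 values of m_l.
|L| = ℏ√(7·8) = 2√14 ℏ ≈ 7.483ℏ.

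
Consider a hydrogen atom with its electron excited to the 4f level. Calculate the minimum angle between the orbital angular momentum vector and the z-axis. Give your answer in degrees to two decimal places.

θ_min ≈ 30.00°

The 4f level has l = 3.
|L| = √(l(l+1)) ℏ = 2√3 ℏ.
The smallest angle corresponds to the largest L_z, i.e. m_l = l = 3, giving L_z = 3ℏ.
cos θ_min = 3/√12, so θ_min ≈ 30.00°.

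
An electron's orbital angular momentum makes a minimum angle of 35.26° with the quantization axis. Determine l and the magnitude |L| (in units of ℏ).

cos²θ_min = l/(l+1) = 0.6667.
l = cos²θ/sin²θ ≈ 2.
Then |L| = ℏ√(2·3) = √6 ℏ.

l = 2, |L| = √6 ℏ ≈ 2.449ℏ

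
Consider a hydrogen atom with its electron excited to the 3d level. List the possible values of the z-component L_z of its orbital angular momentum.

L_z ∈ {−2ℏ, −ℏ, 0, ℏ, 2ℏ}

The 3d level has l = 2.
L_z = m_l ℏ with m_l ranging from −l to +l in integer steps.
For l = 2: m_l ∈ {-2, -1, 0, 1, 2}.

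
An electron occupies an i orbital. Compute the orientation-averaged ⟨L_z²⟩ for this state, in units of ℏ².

⟨L_z²⟩ = 14 ℏ²

An i state has l = 6.
m_l ∈ {-6, -5, -4, -3, -2, -1, 0, 1, 2, 3, 4, 5, 6}.
Average of L_z² over 13 states: 182/13 ℏ² = 14 ℏ².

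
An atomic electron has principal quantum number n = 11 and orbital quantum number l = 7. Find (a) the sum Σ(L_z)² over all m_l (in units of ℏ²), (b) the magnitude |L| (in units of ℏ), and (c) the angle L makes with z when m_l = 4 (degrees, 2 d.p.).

Σ(L_z)² = 280 ℏ²; |L| = 2√14 ℏ ≈ 7.483ℏ; θ(m_l=4) ≈ 57.69°

Σ m_l² = 280, so Σ(L_z)² = 280 ℏ².
|L| = ℏ√(7·8) = 2√14 ℏ ≈ 7.483ℏ.
For m_l = 4: cos θ = 4/√56, θ ≈ 57.69°.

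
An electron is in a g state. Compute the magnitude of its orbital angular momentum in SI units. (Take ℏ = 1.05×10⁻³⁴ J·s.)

|L| = 4.70×10⁻³⁴ J·s

For a g orbital, l = 4.
|L| = ℏ√(l(l+1)) = ℏ√(4·5) = 2√5 ℏ
Numerically, |L| = 4.472 × (1.05×10⁻³⁴ J·s) = 4.70×10⁻³⁴ J·s.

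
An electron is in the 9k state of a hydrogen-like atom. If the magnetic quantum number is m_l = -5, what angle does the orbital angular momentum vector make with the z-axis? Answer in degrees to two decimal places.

θ ≈ 131.92°

The 9k subshell has l = 7.
|L| = √(l(l+1)) ℏ = 2√14 ℏ.
L_z = m_l ℏ = −5ℏ.
cos θ = L_z/|L| = -5/√56, so θ ≈ 131.92°.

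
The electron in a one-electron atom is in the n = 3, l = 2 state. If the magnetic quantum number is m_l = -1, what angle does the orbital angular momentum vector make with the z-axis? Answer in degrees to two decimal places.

|L| = √(l(l+1)) ℏ = √6 ℏ.
L_z = m_l ℏ = −1ℏ.
cos θ = L_z/|L| = -1/√6, so θ ≈ 114.09°.

θ ≈ 114.09°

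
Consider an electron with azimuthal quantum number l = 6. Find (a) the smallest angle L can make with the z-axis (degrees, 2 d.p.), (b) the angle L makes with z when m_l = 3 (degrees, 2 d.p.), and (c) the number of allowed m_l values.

θ_min ≈ 22.21°; θ(m_l=3) ≈ 62.42°; 13 values

cos θ_min = 6/√42, so θ_min ≈ 22.21°.
For m_l = 3: cos θ = 3/√42, θ ≈ 62.42°.
There are 2l+1 = 13 values of m_l.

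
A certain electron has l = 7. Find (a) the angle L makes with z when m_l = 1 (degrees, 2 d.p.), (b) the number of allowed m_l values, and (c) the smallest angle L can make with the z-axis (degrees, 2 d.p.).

For m_l = 1: cos θ = 1/√56, θ ≈ 82.32°.
There are 2l+1 = 15 values of m_l.
cos θ_min = 7/√56, so θ_min ≈ 20.70°.

θ(m_l=1) ≈ 82.32°; 15 values; θ_min ≈ 20.70°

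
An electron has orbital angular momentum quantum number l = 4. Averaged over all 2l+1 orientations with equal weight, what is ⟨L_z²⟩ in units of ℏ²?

m_l ∈ {-4, -3, -2, -1, 0, 1, 2, 3, 4}.
⟨L_z²⟩ = ℏ²·(Σ m_l²)/(2l+1) = ℏ²·60/9 = 6.667ℏ².

⟨L_z²⟩ = 6.667 ℏ²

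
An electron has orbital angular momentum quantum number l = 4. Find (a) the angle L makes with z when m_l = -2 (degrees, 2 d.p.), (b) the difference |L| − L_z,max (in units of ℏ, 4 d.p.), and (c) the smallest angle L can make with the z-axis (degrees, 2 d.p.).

For m_l = -2: cos θ = -2/√20, θ ≈ 116.57°.
|L| − L_z,max = (2√5 − 4)ℏ ≈ 0.4721ℏ.
cos θ_min = 4/√20, so θ_min ≈ 26.57°.

θ(m_l=-2) ≈ 116.57°; |L|−L_z,max ≈ 0.4721ℏ; θ_min ≈ 26.57°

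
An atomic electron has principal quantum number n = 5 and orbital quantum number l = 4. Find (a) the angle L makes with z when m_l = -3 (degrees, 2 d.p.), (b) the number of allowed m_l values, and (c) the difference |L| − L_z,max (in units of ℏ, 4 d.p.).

θ(m_l=-3) ≈ 132.13°; 9 values; |L|−L_z,max ≈ 0.4721ℏ

For m_l = -3: cos θ = -3/√20, θ ≈ 132.13°.
There are 2l+1 = 9 values of m_l.
|L| − L_z,max = (2√5 − 4)ℏ ≈ 0.4721ℏ.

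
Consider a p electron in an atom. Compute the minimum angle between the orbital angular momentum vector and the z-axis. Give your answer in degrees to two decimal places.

θ_min ≈ 45.00°

For a p orbital, l = 1.
|L| = √(l(l+1)) ℏ = √2 ℏ.
The smallest angle corresponds to the largest L_z, i.e. m_l = l = 1, giving L_z = 1ℏ.
cos θ_min = 1/√2, so θ_min ≈ 45.00°.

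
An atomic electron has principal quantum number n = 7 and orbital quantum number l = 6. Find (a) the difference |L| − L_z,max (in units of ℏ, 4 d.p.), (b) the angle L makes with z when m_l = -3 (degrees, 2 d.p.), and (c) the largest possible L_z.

|L| − L_z,max = (√42 − 6)ℏ ≈ 0.4807ℏ.
For m_l = -3: cos θ = -3/√42, θ ≈ 117.58°.
L_z,max = lℏ = 6ℏ.

|L|−L_z,max ≈ 0.4807ℏ; θ(m_l=-3) ≈ 117.58°; L_z,max = 6ℏ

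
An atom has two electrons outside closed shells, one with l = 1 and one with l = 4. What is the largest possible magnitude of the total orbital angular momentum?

|L_tot|_max = √30 ℏ ≈ 5.477ℏ

The total orbital quantum number L ranges from |l₁ − l₂| to l₁ + l₂ in integer steps.
L ∈ {3, 4, 5}.
The largest magnitude corresponds to L = 5: |L_tot| = ℏ√(5·6) = √30 ℏ.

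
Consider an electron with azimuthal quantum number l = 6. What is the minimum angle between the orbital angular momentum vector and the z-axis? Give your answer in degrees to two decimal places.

|L| = ℏ√(l(l+1)) = √42 ℏ.
The smallest angle corresponds to the largest L_z, i.e. m_l = l = 6, giving L_z = 6ℏ.
cos θ_min = 6/√42, so θ_min ≈ 22.21°.

θ_min ≈ 22.21°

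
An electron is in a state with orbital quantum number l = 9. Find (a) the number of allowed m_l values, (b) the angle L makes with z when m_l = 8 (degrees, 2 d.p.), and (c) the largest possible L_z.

19 values; θ(m_l=8) ≈ 32.51°; L_z,max = 9ℏ

There are 2l+1 = 19 values of m_l.
For m_l = 8: cos θ = 8/√90, θ ≈ 32.51°.
L_z,max = lℏ = 9ℏ.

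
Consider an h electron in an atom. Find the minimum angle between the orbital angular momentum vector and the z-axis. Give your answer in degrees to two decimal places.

An h state has l = 5.
|L| = ℏ√(l(l+1)) = √30 ℏ.
The smallest angle corresponds to the largest L_z, i.e. m_l = l = 5, giving L_z = 5ℏ.
cos θ_min = 5/√30, so θ_min ≈ 24.09°.

θ_min ≈ 24.09°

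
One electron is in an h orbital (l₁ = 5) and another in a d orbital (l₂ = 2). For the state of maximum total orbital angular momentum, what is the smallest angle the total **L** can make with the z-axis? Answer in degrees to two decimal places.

θ_min ≈ 20.70°

By the triangle rule, |l₁ − l₂| ≤ L ≤ l₁ + l₂.
L ∈ {3, 4, 5, 6, 7}.
The maximum is L = 7, with |L_tot| = ℏ√(7·8) = 2√14 ℏ.
The minimum angle with z is arccos(7/√56) ≈ 20.70°.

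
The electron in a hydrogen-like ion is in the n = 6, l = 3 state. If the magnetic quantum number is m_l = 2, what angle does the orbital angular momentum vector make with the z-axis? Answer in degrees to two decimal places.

|L|² = l(l+1)ℏ² = 12ℏ², so |L| = 2√3 ℏ.
L_z = m_l ℏ = 2ℏ.
cos θ = L_z/|L| = 2/√12, so θ ≈ 54.74°.

θ ≈ 54.74°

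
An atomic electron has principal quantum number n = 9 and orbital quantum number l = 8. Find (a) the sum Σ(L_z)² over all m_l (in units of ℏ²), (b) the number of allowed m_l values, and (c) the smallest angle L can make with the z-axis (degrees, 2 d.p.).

Σ m_l² = 408, so Σ(L_z)² = 408 ℏ².
There are 2l+1 = 17 values of m_l.
cos θ_min = 8/√72, so θ_min ≈ 19.47°.

Σ(L_z)² = 408 ℏ²; 17 values; θ_min ≈ 19.47°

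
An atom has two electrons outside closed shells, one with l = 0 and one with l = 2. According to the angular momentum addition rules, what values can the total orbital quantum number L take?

By the triangle rule, |l₁ − l₂| ≤ L ≤ l₁ + l₂.
So L can be 2.

L = 2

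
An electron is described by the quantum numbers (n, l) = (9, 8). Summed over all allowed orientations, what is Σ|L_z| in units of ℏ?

The allowed m_l values are -8, -7, -6, -5, -4, -3, -2, -1, 0, 1, 2, 3, 4, 5, 6, 7, 8.
Σ|m_l| = 2·8(8+1)/2 = 72.

Σ|L_z| = 72 ℏ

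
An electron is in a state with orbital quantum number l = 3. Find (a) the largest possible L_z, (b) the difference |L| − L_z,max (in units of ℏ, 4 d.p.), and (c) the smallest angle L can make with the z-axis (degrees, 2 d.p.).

L_z,max = 3ℏ; |L|−L_z,max ≈ 0.4641ℏ; θ_min ≈ 30.00°

L_z,max = lℏ = 3ℏ.
|L| − L_z,max = (2√3 − 3)ℏ ≈ 0.4641ℏ.
cos θ_min = 3/√12, so θ_min ≈ 30.00°.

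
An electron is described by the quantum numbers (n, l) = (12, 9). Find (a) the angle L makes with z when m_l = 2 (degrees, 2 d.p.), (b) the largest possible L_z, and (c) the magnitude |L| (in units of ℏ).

For m_l = 2: cos θ = 2/√90, θ ≈ 77.83°.
L_z,max = lℏ = 9ℏ.
|L| = ℏ√(9·10) = 3√10 ℏ ≈ 9.487ℏ.

θ(m_l=2) ≈ 77.83°; L_z,max = 9ℏ; |L| = 3√10 ℏ ≈ 9.487ℏ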